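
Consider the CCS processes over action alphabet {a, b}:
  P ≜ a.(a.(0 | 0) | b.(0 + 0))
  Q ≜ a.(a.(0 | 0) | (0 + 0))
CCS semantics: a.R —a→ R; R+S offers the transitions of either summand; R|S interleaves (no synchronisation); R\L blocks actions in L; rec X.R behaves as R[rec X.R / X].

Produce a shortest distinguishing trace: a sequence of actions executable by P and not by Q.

Reachable graph of P (5 states):
  s0 = a.(a.(0 | 0) | b.(0 + 0)) → —a→ s1
  s1 = a.(0 | 0) | b.(0 + 0) → —a→ s2, —b→ s3
  s2 = 0 | 0 | b.(0 + 0) → —b→ s4
  s3 = a.(0 | 0) | (0 + 0) → —a→ s4
  s4 = 0 | 0 | (0 + 0) → deadlocked
Reachable graph of Q (3 states):
  t0 = a.(a.(0 | 0) | (0 + 0)) → —a→ t1
  t1 = a.(0 | 0) | (0 + 0) → —a→ t2
  t2 = 0 | 0 | (0 + 0) → deadlocked
Trace ⟨ab⟩ through P, begin at {s0}:
  after a @ step 1: {s1}
  after b @ step 2: {s3}
  ✓ P
Trace ⟨ab⟩ through Q, begin at {t0}:
  after a @ step 1: {t1}
  after b @ step 2: ∅  — Q cannot continue

ab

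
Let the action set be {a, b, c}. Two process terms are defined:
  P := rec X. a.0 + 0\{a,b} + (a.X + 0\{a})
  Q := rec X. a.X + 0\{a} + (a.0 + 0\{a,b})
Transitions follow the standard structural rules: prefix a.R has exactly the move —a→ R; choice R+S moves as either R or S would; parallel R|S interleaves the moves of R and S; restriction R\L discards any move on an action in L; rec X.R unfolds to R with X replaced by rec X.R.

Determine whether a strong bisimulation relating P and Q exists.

LTS(P): 2 reachable states
  s0 = rec X. a.0 + 0\{a,b} + (a.X + 0\{a}) has moves —a→ s0, —a→ s1
  s1 = 0 has moves (no moves)
LTS(Q): 2 reachable states
  t0 = rec X. a.X + 0\{a} + (a.0 + 0\{a,b}) has moves —a→ t0, —a→ t1
  t1 = 0 has moves (no moves)
Coarsest stable partition (strong bisimilarity classes):
  B0 = {s0, t0}
  B1 = {s1, t1}
s0 ∈ B0, t0 ∈ B0 → same block

bisimilar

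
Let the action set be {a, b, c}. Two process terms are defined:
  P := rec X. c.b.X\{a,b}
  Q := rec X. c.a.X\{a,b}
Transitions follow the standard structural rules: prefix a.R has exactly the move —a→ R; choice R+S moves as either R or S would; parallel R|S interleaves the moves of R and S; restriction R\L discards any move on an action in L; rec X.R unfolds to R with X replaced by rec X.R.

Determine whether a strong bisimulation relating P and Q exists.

not bisimilar

P's transition system — 4 states:
  m0 = rec X. c.b.X\{a,b} → -c-> m1
  m1 = b.(rec X. c.b.X\{a,b})\{a,b} → -b-> m2
  m2 = (rec X. c.b.X\{a,b})\{a,b} → -c-> m3
  m3 = (b.(rec X. c.b.X\{a,b})\{a,b})\{a,b} → ∅
Q's transition system — 4 states:
  n0 = rec X. c.a.X\{a,b} → -c-> n1
  n1 = a.(rec X. c.a.X\{a,b})\{a,b} → -a-> n2
  n2 = (rec X. c.a.X\{a,b})\{a,b} → -c-> n3
  n3 = (a.(rec X. c.a.X\{a,b})\{a,b})\{a,b} → ∅
Partition-refinement fixed point:
  B0 = {m0}
  B1 = {m1}
  B2 = {m2, n2}
  B3 = {m3, n3}
  B4 = {n0}
  B5 = {n1}
m0 ∈ B0, n0 ∈ B4 → different blocks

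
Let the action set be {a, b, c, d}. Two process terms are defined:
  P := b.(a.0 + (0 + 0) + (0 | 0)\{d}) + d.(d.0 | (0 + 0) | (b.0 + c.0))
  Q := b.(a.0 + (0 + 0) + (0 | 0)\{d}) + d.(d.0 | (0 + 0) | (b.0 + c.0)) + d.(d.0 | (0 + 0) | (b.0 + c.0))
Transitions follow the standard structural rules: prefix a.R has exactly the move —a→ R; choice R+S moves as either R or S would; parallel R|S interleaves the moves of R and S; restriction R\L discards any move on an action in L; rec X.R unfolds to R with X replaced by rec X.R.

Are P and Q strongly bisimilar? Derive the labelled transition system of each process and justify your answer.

LTS(P): 7 reachable states
  s0 = b.(a.0 + (0 + 0) + (0 | 0)\{d}) + d.(d.0 | (0 + 0) | (b.0 + c.0)) :: —b→ s1, —d→ s2
  s1 = a.0 + (0 + 0) + (0 | 0)\{d} :: —a→ s3
  s2 = d.0 | (0 + 0) | (b.0 + c.0) :: —b→ s4, —c→ s4, —d→ s5
  s3 = 0 :: ·
  s4 = d.0 | (0 + 0) | 0 :: —d→ s6
  s5 = 0 | (0 + 0) | (b.0 + c.0) :: —b→ s6, —c→ s6
  s6 = 0 | (0 + 0) | 0 :: ·
LTS(Q): 7 reachable states
  t0 = b.(a.0 + (0 + 0) + (0 | 0)\{d}) + d.(d.0 | (0 + 0) | (b.0 + c.0)) + d.(d.0 | (0 + 0) | (b.0 + c.0)) :: —b→ t1, —d→ t2
  t1 = a.0 + (0 + 0) + (0 | 0)\{d} :: —a→ t3
  t2 = d.0 | (0 + 0) | (b.0 + c.0) :: —b→ t4, —c→ t4, —d→ t5
  t3 = 0 :: ·
  t4 = d.0 | (0 + 0) | 0 :: —d→ t6
  t5 = 0 | (0 + 0) | (b.0 + c.0) :: —b→ t6, —c→ t6
  t6 = 0 | (0 + 0) | 0 :: ·
Bisimilarity quotient blocks:
  B0 = {s0, t0}
  B1 = {s2, t2}
  B2 = {s4, t4}
  B3 = {s3, s6, t3, t6}
  B4 = {s5, t5}
  B5 = {s1, t1}
s0 ∈ B0, t0 ∈ B0 → same block

bisimilar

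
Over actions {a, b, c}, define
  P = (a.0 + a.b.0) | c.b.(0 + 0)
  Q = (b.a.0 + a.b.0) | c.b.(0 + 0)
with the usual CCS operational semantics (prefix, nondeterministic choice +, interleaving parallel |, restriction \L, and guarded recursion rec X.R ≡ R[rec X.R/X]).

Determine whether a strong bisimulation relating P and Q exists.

LTS(P): 9 reachable states
  m0 = (a.0 + a.b.0) | c.b.(0 + 0) :: ··a··> m1, ··a··> m2, ··c··> m3
  m1 = 0 | c.b.(0 + 0) :: ··c··> m4
  m2 = b.0 | c.b.(0 + 0) :: ··b··> m1, ··c··> m5
  m3 = (a.0 + a.b.0) | b.(0 + 0) :: ··a··> m4, ··a··> m5, ··b··> m6
  m4 = 0 | b.(0 + 0) :: ··b··> m7
  m5 = b.0 | b.(0 + 0) :: ··b··> m4, ··b··> m8
  m6 = (a.0 + a.b.0) | (0 + 0) :: ··a··> m7, ··a··> m8
  m7 = 0 | (0 + 0) :: ∅
  m8 = b.0 | (0 + 0) :: ··b··> m7
LTS(Q): 12 reachable states
  n0 = (b.a.0 + a.b.0) | c.b.(0 + 0) :: ··a··> n1, ··b··> n2, ··c··> n3
  n1 = b.0 | c.b.(0 + 0) :: ··b··> n4, ··c··> n5
  n2 = a.0 | c.b.(0 + 0) :: ··a··> n4, ··c··> n6
  n3 = (b.a.0 + a.b.0) | b.(0 + 0) :: ··a··> n5, ··b··> n6, ··b··> n7
  n4 = 0 | c.b.(0 + 0) :: ··c··> n8
  n5 = b.0 | b.(0 + 0) :: ··b··> n8, ··b··> n9
  n6 = a.0 | b.(0 + 0) :: ··a··> n8, ··b··> n10
  n7 = (b.a.0 + a.b.0) | (0 + 0) :: ··a··> n9, ··b··> n10
  n8 = 0 | b.(0 + 0) :: ··b··> n11
  n9 = b.0 | (0 + 0) :: ··b··> n11
  n10 = a.0 | (0 + 0) :: ··a··> n11
  n11 = 0 | (0 + 0) :: ∅
Partition-refinement fixed point:
  B0 = {m0}
  B1 = {m1, n4}
  B2 = {m4, m8, n8, n9}
  B3 = {m7, n11}
  B4 = {m3}
  B5 = {m5, n5}
  B6 = {m6}
  B7 = {m2, n1}
  B8 = {n0}
  B9 = {n3}
  B10 = {n6, n7}
  B11 = {n10}
  B12 = {n2}
m0 ∈ B0, n0 ∈ B8 → different blocks

P ≁ Q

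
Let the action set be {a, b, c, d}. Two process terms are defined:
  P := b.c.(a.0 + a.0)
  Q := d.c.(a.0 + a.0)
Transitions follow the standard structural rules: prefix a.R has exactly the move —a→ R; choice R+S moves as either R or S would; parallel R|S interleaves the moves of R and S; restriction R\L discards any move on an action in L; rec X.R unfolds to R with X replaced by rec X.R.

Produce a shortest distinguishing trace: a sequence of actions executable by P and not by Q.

Reachable graph of P (4 states):
  u0 = b.c.(a.0 + a.0) → =b=> u1
  u1 = c.(a.0 + a.0) → =c=> u2
  u2 = a.0 + a.0 → =a=> u3
  u3 = 0 → stopped
Reachable graph of Q (4 states):
  v0 = d.c.(a.0 + a.0) → =d=> v1
  v1 = c.(a.0 + a.0) → =c=> v2
  v2 = a.0 + a.0 → =a=> v3
  v3 = 0 → stopped
Executing b from P (initial set {u0}):
  [1] b ⇒ {u1}
  P completes σ.
Executing b from Q (initial set {v0}):
  [1] b ⇒ no successor for Q

b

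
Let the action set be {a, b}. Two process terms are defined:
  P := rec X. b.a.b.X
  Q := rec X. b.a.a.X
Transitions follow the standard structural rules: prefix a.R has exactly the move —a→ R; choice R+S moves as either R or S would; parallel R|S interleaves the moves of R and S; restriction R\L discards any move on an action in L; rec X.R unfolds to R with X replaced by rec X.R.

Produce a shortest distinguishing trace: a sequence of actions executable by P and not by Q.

Reachable graph of P (3 states):
  m0 = rec X. b.a.b.X has moves -b-> m1
  m1 = a.b.(rec X. b.a.b.X) has moves -a-> m2
  m2 = b.(rec X. b.a.b.X) has moves -b-> m0
Reachable graph of Q (3 states):
  n0 = rec X. b.a.a.X has moves -b-> n1
  n1 = a.a.(rec X. b.a.a.X) has moves -a-> n2
  n2 = a.(rec X. b.a.a.X) has moves -a-> n0
Executing bab from P (initial set {m0}):
  step 1 (b): {m1}
  step 2 (a): {m2}
  step 3 (b): {m0}
  ✓ P
Executing bab from Q (initial set {n0}):
  step 1 (b): {n1}
  step 2 (a): {n2}
  step 3 (b): ∅  — Q cannot continue

bab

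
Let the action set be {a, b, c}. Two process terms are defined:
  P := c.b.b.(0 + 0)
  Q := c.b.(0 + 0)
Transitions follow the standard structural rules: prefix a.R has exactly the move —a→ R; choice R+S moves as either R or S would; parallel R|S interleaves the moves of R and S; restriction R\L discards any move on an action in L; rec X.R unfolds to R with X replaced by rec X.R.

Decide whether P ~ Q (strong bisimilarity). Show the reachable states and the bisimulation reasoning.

Reachable graph of P (4 states):
  s0 = c.b.b.(0 + 0) | —c→ s1
  s1 = b.b.(0 + 0) | —b→ s2
  s2 = b.(0 + 0) | —b→ s3
  s3 = 0 + 0 | ∅
Reachable graph of Q (3 states):
  t0 = c.b.(0 + 0) | —c→ t1
  t1 = b.(0 + 0) | —b→ t2
  t2 = 0 + 0 | ∅
Coarsest stable partition (strong bisimilarity classes):
  B0 = {s0}
  B1 = {s1}
  B2 = {s2, t1}
  B3 = {s3, t2}
  B4 = {t0}
s0 ∈ B0, t0 ∈ B4 → different blocks

P ≁ Q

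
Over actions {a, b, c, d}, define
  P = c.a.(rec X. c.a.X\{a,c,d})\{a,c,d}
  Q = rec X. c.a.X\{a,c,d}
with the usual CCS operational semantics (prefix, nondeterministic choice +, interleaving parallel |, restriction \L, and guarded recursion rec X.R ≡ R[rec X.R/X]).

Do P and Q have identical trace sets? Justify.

trace-equivalent

P's transition system — 3 states:
  s0 = c.a.(rec X. c.a.X\{a,c,d})\{a,c,d} | -c-> s1
  s1 = a.(rec X. c.a.X\{a,c,d})\{a,c,d} | -a-> s2
  s2 = (rec X. c.a.X\{a,c,d})\{a,c,d} | ∅
Q's transition system — 3 states:
  t0 = rec X. c.a.X\{a,c,d} | -c-> t1
  t1 = a.(rec X. c.a.X\{a,c,d})\{a,c,d} | -a-> t2
  t2 = (rec X. c.a.X\{a,c,d})\{a,c,d} | ∅
Coarsest stable partition (strong bisimilarity classes):
  B0 = {s0, t0}
  B1 = {s1, t1}
  B2 = {s2, t2}
s0 ∈ B0, t0 ∈ B0 → same block
Bisimilar ⇒ trace-equivalent.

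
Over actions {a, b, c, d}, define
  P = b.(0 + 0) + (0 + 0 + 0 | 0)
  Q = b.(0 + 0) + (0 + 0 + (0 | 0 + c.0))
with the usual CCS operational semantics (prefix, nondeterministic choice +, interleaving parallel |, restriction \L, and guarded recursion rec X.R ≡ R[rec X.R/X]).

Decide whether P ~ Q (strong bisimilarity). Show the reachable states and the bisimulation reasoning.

not bisimilar

Reachable graph of P (2 states):
  p0 = b.(0 + 0) + (0 + 0 + 0 | 0) → —b→ p1
  p1 = 0 + 0 → (no moves)
Reachable graph of Q (3 states):
  q0 = b.(0 + 0) + (0 + 0 + (0 | 0 + c.0)) → —b→ q1, —c→ q2
  q1 = 0 + 0 → (no moves)
  q2 = 0 → (no moves)
Coarsest stable partition (strong bisimilarity classes):
  B0 = {p0}
  B1 = {p1, q1, q2}
  B2 = {q0}
p0 ∈ B0, q0 ∈ B2 → different blocks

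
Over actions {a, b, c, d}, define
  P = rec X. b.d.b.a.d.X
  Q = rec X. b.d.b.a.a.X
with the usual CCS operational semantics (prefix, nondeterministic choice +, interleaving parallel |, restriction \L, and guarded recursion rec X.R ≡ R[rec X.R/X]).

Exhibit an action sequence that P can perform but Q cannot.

P's transition system — 5 states:
  s0 = rec X. b.d.b.a.d.X has moves =b=> s1
  s1 = d.b.a.d.(rec X. b.d.b.a.d.X) has moves =d=> s2
  s2 = b.a.d.(rec X. b.d.b.a.d.X) has moves =b=> s3
  s3 = a.d.(rec X. b.d.b.a.d.X) has moves =a=> s4
  s4 = d.(rec X. b.d.b.a.d.X) has moves =d=> s0
Q's transition system — 5 states:
  t0 = rec X. b.d.b.a.a.X has moves =b=> t1
  t1 = d.b.a.a.(rec X. b.d.b.a.a.X) has moves =d=> t2
  t2 = b.a.a.(rec X. b.d.b.a.a.X) has moves =b=> t3
  t3 = a.a.(rec X. b.d.b.a.a.X) has moves =a=> t4
  t4 = a.(rec X. b.d.b.a.a.X) has moves =a=> t0
Executing bdbad from P (initial set {s0}):
  step 1 (b): {s1}
  step 2 (d): {s2}
  step 3 (b): {s3}
  step 4 (a): {s4}
  step 5 (d): {s0}
  — P admits the full trace.
Executing bdbad from Q (initial set {t0}):
  step 1 (b): {t1}
  step 2 (d): {t2}
  step 3 (b): {t3}
  step 4 (a): {t4}
  step 5 (d): no successor for Q

bdbad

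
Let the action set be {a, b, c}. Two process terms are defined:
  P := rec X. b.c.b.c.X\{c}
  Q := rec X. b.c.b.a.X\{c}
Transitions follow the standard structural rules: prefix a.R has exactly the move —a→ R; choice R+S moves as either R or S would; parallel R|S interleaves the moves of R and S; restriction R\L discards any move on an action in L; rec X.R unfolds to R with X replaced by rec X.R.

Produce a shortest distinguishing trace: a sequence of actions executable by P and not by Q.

Reachable graph of P (6 states):
  m0 = rec X. b.c.b.c.X\{c} | -b-> m1
  m1 = c.b.c.(rec X. b.c.b.c.X\{c})\{c} | -c-> m2
  m2 = b.c.(rec X. b.c.b.c.X\{c})\{c} | -b-> m3
  m3 = c.(rec X. b.c.b.c.X\{c})\{c} | -c-> m4
  m4 = (rec X. b.c.b.c.X\{c})\{c} | -b-> m5
  m5 = (c.b.c.(rec X. b.c.b.c.X\{c})\{c})\{c} | stopped
Reachable graph of Q (6 states):
  n0 = rec X. b.c.b.a.X\{c} | -b-> n1
  n1 = c.b.a.(rec X. b.c.b.a.X\{c})\{c} | -c-> n2
  n2 = b.a.(rec X. b.c.b.a.X\{c})\{c} | -b-> n3
  n3 = a.(rec X. b.c.b.a.X\{c})\{c} | -a-> n4
  n4 = (rec X. b.c.b.a.X\{c})\{c} | -b-> n5
  n5 = (c.b.a.(rec X. b.c.b.a.X\{c})\{c})\{c} | stopped
Trace ⟨bcbc⟩ through P, begin at {m0}:
  step 1 (b): {m1}
  step 2 (c): {m2}
  step 3 (b): {m3}
  step 4 (c): {m4}
  P completes σ.
Trace ⟨bcbc⟩ through Q, begin at {n0}:
  step 1 (b): {n1}
  step 2 (c): {n2}
  step 3 (b): {n3}
  step 4 (c): ∅  — Q cannot continue

bcbc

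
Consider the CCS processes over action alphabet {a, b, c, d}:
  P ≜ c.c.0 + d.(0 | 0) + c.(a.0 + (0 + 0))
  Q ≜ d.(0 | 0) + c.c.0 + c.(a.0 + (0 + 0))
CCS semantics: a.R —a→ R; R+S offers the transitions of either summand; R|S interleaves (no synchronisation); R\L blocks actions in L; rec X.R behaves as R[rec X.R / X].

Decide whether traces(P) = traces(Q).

traces(P) = traces(Q)

LTS(P): 5 reachable states
  u0 = c.c.0 + d.(0 | 0) + c.(a.0 + (0 + 0)) | =c=> u1, =c=> u2, =d=> u3
  u1 = a.0 + (0 + 0) | =a=> u4
  u2 = c.0 | =c=> u4
  u3 = 0 | 0 | (no moves)
  u4 = 0 | (no moves)
LTS(Q): 5 reachable states
  v0 = d.(0 | 0) + c.c.0 + c.(a.0 + (0 + 0)) | =c=> v1, =c=> v2, =d=> v3
  v1 = a.0 + (0 + 0) | =a=> v4
  v2 = c.0 | =c=> v4
  v3 = 0 | 0 | (no moves)
  v4 = 0 | (no moves)
Coarsest stable partition (strong bisimilarity classes):
  B0 = {u0, v0}
  B1 = {u1, v1}
  B2 = {u3, u4, v3, v4}
  B3 = {u2, v2}
u0 ∈ B0, v0 ∈ B0 → same block
Bisimilar ⇒ trace-equivalent.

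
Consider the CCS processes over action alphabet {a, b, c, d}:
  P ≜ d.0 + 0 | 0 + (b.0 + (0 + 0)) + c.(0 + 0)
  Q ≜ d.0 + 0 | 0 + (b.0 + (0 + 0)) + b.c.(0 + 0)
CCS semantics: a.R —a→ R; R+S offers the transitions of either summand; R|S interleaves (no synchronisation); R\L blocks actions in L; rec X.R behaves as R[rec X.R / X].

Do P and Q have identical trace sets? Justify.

trace-distinct — witness ⟨c⟩

Reachable graph of P (3 states):
  s0 = d.0 + 0 | 0 + (b.0 + (0 + 0)) + c.(0 + 0) → =b=> s1, =c=> s2, =d=> s1
  s1 = 0 → stopped
  s2 = 0 + 0 → stopped
Reachable graph of Q (4 states):
  t0 = d.0 + 0 | 0 + (b.0 + (0 + 0)) + b.c.(0 + 0) → =b=> t1, =b=> t2, =d=> t1
  t1 = 0 → stopped
  t2 = c.(0 + 0) → =c=> t3
  t3 = 0 + 0 → stopped
Trace ⟨c⟩ through P, begin at {s0}:
  [1] c ⇒ {s2}
  ✓ P
Trace ⟨c⟩ through Q, begin at {t0}:
  [1] c ⇒ ∅ (Q stuck)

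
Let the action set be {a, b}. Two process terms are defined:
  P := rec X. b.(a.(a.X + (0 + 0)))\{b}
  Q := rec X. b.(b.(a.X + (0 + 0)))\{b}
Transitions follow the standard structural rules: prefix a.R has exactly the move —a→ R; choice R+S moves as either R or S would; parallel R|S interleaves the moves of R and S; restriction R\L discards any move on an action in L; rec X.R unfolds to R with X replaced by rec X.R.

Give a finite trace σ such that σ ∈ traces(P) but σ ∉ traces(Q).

ba

Reachable graph of P (4 states):
  u0 = rec X. b.(a.(a.X + (0 + 0)))\{b} | --b--▸ u1
  u1 = (a.(a.(rec X. b.(a.(a.X + (0 + 0)))\{b}) + (0 + 0)))\{b} | --a--▸ u2
  u2 = (a.(rec X. b.(a.(a.X + (0 + 0)))\{b}) + (0 + 0))\{b} | --a--▸ u3
  u3 = (rec X. b.(a.(a.X + (0 + 0)))\{b})\{b} | deadlocked
Reachable graph of Q (2 states):
  v0 = rec X. b.(b.(a.X + (0 + 0)))\{b} | --b--▸ v1
  v1 = (b.(a.(rec X. b.(b.(a.X + (0 + 0)))\{b}) + (0 + 0)))\{b} | deadlocked
Trace ⟨ba⟩ through P, begin at {u0}:
  [1] b ⇒ {u1}
  [2] a ⇒ {u2}
  P completes σ.
Trace ⟨ba⟩ through Q, begin at {v0}:
  [1] b ⇒ {v1}
  [2] a ⇒ ∅  — Q cannot continue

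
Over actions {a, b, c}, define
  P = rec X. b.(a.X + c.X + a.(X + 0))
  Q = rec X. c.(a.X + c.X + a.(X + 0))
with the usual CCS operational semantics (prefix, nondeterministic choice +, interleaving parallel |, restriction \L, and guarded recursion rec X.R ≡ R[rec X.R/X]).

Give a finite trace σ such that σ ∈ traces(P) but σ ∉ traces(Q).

b

Reachable graph of P (3 states):
  u0 = rec X. b.(a.X + c.X + a.(X + 0)) ⊢ --b--▸ u1
  u1 = a.(rec X. b.(a.X + c.X + a.(X + 0))) + c.(rec X. b.(a.X + c.X + a.(X + 0))) + a.((rec X. b.(a.X + c.X + a.(X + 0))) + 0) ⊢ --a--▸ u0, --a--▸ u2, --c--▸ u0
  u2 = (rec X. b.(a.X + c.X + a.(X + 0))) + 0 ⊢ --b--▸ u1
Reachable graph of Q (3 states):
  v0 = rec X. c.(a.X + c.X + a.(X + 0)) ⊢ --c--▸ v1
  v1 = a.(rec X. c.(a.X + c.X + a.(X + 0))) + c.(rec X. c.(a.X + c.X + a.(X + 0))) + a.((rec X. c.(a.X + c.X + a.(X + 0))) + 0) ⊢ --a--▸ v0, --a--▸ v2, --c--▸ v0
  v2 = (rec X. c.(a.X + c.X + a.(X + 0))) + 0 ⊢ --c--▸ v1
Executing b from P (initial set {u0}):
  after b @ step 1: {u1}
  P completes σ.
Executing b from Q (initial set {v0}):
  after b @ step 1: ∅ (Q stuck)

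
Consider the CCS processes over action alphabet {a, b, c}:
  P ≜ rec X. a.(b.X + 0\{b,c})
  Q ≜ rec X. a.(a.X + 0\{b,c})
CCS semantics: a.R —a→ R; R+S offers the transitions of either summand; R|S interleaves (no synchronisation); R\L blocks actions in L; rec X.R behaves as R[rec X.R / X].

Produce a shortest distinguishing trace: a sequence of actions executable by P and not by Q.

ab

P's transition system — 2 states:
  s0 = rec X. a.(b.X + 0\{b,c}) | —a→ s1
  s1 = b.(rec X. a.(b.X + 0\{b,c})) + 0\{b,c} | —b→ s0
Q's transition system — 2 states:
  t0 = rec X. a.(a.X + 0\{b,c}) | —a→ t1
  t1 = a.(rec X. a.(a.X + 0\{b,c})) + 0\{b,c} | —a→ t0
Run σ = ⟨ab⟩ on P: start {s0}
  step 1 (a): {s1}
  step 2 (b): {s0}
  P completes σ.
Run σ = ⟨ab⟩ on Q: start {t0}
  step 1 (a): {t1}
  step 2 (b): ∅  — Q cannot continue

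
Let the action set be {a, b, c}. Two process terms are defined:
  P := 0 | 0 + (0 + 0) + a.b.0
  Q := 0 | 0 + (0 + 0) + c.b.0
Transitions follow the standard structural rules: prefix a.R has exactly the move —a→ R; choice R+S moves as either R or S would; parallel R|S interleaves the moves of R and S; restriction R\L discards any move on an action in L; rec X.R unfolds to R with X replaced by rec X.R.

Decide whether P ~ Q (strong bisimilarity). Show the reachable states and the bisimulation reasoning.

not bisimilar

Reachable graph of P (3 states):
  s0 = 0 | 0 + (0 + 0) + a.b.0 | --a--▸ s1
  s1 = b.0 | --b--▸ s2
  s2 = 0 | ·
Reachable graph of Q (3 states):
  t0 = 0 | 0 + (0 + 0) + c.b.0 | --c--▸ t1
  t1 = b.0 | --b--▸ t2
  t2 = 0 | ·
Coarsest stable partition (strong bisimilarity classes):
  B0 = {s0}
  B1 = {s1, t1}
  B2 = {s2, t2}
  B3 = {t0}
s0 ∈ B0, t0 ∈ B3 → different blocks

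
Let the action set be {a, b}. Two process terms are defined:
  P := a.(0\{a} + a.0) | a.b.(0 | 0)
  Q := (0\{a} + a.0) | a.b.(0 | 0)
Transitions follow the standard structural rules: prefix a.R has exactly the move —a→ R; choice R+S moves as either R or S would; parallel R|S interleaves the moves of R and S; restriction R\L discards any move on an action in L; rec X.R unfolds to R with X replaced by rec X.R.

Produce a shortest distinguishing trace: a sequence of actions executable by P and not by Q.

LTS(P): 9 reachable states
  m0 = a.(0\{a} + a.0) | a.b.(0 | 0) has moves ··a··> m1, ··a··> m2
  m1 = (0\{a} + a.0) | a.b.(0 | 0) has moves ··a··> m3, ··a··> m4
  m2 = a.(0\{a} + a.0) | b.(0 | 0) has moves ··a··> m3, ··b··> m5
  m3 = (0\{a} + a.0) | b.(0 | 0) has moves ··a··> m6, ··b··> m7
  m4 = 0 | a.b.(0 | 0) has moves ··a··> m6
  m5 = a.(0\{a} + a.0) | (0 | 0) has moves ··a··> m7
  m6 = 0 | b.(0 | 0) has moves ··b··> m8
  m7 = (0\{a} + a.0) | (0 | 0) has moves ··a··> m8
  m8 = 0 | (0 | 0) has moves deadlocked
LTS(Q): 6 reachable states
  n0 = (0\{a} + a.0) | a.b.(0 | 0) has moves ··a··> n1, ··a··> n2
  n1 = (0\{a} + a.0) | b.(0 | 0) has moves ··a··> n3, ··b··> n4
  n2 = 0 | a.b.(0 | 0) has moves ··a··> n3
  n3 = 0 | b.(0 | 0) has moves ··b··> n5
  n4 = (0\{a} + a.0) | (0 | 0) has moves ··a··> n5
  n5 = 0 | (0 | 0) has moves deadlocked
Run σ = ⟨aaa⟩ on P: start {m0}
  [1] a ⇒ {m1, m2}
  [2] a ⇒ {m3, m4}
  [3] a ⇒ {m6}
  P completes σ.
Run σ = ⟨aaa⟩ on Q: start {n0}
  [1] a ⇒ {n1, n2}
  [2] a ⇒ {n3}
  [3] a ⇒ no successor for Q

aaa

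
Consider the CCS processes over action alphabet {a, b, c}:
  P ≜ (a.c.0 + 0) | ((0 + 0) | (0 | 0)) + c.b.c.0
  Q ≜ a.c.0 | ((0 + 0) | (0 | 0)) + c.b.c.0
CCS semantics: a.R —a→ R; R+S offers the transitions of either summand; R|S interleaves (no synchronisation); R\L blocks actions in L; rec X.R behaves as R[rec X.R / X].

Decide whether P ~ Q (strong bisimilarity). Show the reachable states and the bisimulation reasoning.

P ~ Q

P's transition system — 6 states:
  u0 = (a.c.0 + 0) | ((0 + 0) | (0 | 0)) + c.b.c.0 :: --a--▸ u1, --c--▸ u2
  u1 = c.0 | ((0 + 0) | (0 | 0)) :: --c--▸ u3
  u2 = b.c.0 :: --b--▸ u4
  u3 = 0 | ((0 + 0) | (0 | 0)) :: stopped
  u4 = c.0 :: --c--▸ u5
  u5 = 0 :: stopped
Q's transition system — 6 states:
  v0 = a.c.0 | ((0 + 0) | (0 | 0)) + c.b.c.0 :: --a--▸ v1, --c--▸ v2
  v1 = c.0 | ((0 + 0) | (0 | 0)) :: --c--▸ v3
  v2 = b.c.0 :: --b--▸ v4
  v3 = 0 | ((0 + 0) | (0 | 0)) :: stopped
  v4 = c.0 :: --c--▸ v5
  v5 = 0 :: stopped
Partition-refinement fixed point:
  B0 = {u0, v0}
  B1 = {u2, v2}
  B2 = {u1, u4, v1, v4}
  B3 = {u3, u5, v3, v5}
u0 ∈ B0, v0 ∈ B0 → same block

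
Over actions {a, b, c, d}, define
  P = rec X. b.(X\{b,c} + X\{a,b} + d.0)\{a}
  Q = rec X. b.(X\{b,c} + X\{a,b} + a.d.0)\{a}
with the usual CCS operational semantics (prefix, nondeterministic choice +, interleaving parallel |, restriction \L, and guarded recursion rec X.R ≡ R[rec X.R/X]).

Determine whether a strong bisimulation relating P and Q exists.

NO

LTS(P): 3 reachable states
  u0 = rec X. b.(X\{b,c} + X\{a,b} + d.0)\{a} ⊢ -b-> u1
  u1 = ((rec X. b.(X\{b,c} + X\{a,b} + d.0)\{a})\{b,c} + (rec X. b.(X\{b,c} + X\{a,b} + d.0)\{a})\{a,b} + d.0)\{a} ⊢ -d-> u2
  u2 = 0\{a} ⊢ ∅
LTS(Q): 2 reachable states
  v0 = rec X. b.(X\{b,c} + X\{a,b} + a.d.0)\{a} ⊢ -b-> v1
  v1 = ((rec X. b.(X\{b,c} + X\{a,b} + a.d.0)\{a})\{b,c} + (rec X. b.(X\{b,c} + X\{a,b} + a.d.0)\{a})\{a,b} + a.d.0)\{a} ⊢ ∅
Bisimilarity quotient blocks:
  B0 = {u0}
  B1 = {u1}
  B2 = {u2, v1}
  B3 = {v0}
u0 ∈ B0, v0 ∈ B3 → different blocks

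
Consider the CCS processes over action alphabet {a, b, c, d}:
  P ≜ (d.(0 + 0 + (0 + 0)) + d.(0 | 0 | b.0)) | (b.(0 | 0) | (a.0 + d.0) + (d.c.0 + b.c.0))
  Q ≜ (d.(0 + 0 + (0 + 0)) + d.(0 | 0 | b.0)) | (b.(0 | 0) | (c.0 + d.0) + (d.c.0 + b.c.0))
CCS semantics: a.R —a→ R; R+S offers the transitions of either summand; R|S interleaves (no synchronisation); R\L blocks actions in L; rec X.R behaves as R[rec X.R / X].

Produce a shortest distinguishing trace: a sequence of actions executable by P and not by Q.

Reachable graph of P (24 states):
  m0 = (d.(0 + 0 + (0 + 0)) + d.(0 | 0 | b.0)) | (b.(0 | 0) | (a.0 + d.0) + (d.c.0 + b.c.0)) has moves —a→ m1, —b→ m2, —b→ m3, —d→ m1, —d→ m3, —d→ m4, —d→ m5
  m1 = (d.(0 + 0 + (0 + 0)) + d.(0 | 0 | b.0)) | (b.(0 | 0) | 0) has moves —b→ m6, —d→ m7, —d→ m8
  m2 = (d.(0 + 0 + (0 + 0)) + d.(0 | 0 | b.0)) | (0 | 0 | (a.0 + d.0)) has moves —a→ m6, —d→ m10, —d→ m6, —d→ m9
  m3 = (d.(0 + 0 + (0 + 0)) + d.(0 | 0 | b.0)) | c.0 has moves —c→ m11, —d→ m12, —d→ m13
  m4 = (0 + 0 + (0 + 0)) | (b.(0 | 0) | (a.0 + d.0) + (d.c.0 + b.c.0)) has moves —a→ m7, —b→ m12, —b→ m9, —d→ m12, —d→ m7
  m5 = 0 | 0 | b.0 | (b.(0 | 0) | (a.0 + d.0) + (d.c.0 + b.c.0)) has moves —a→ m8, —b→ m10, —b→ m13, —b→ m14, —d→ m13, —d→ m8
  m6 = (d.(0 + 0 + (0 + 0)) + d.(0 | 0 | b.0)) | (0 | 0 | 0) has moves —d→ m15, —d→ m16
  m7 = (0 + 0 + (0 + 0)) | (b.(0 | 0) | 0) has moves —b→ m15
  m8 = 0 | 0 | b.0 | (b.(0 | 0) | 0) has moves —b→ m16, —b→ m17
  m9 = (0 + 0 + (0 + 0)) | (0 | 0 | (a.0 + d.0)) has moves —a→ m15, —d→ m15
  m10 = 0 | 0 | b.0 | (0 | 0 | (a.0 + d.0)) has moves —a→ m16, —b→ m18, —d→ m16
  m11 = (d.(0 + 0 + (0 + 0)) + d.(0 | 0 | b.0)) | 0 has moves —d→ m19, —d→ m20
  m12 = (0 + 0 + (0 + 0)) | c.0 has moves —c→ m19
  m13 = 0 | 0 | b.0 | c.0 has moves —b→ m21, —c→ m20
  m14 = 0 | 0 | 0 | (b.(0 | 0) | (a.0 + d.0) + (d.c.0 + b.c.0)) has moves —a→ m17, —b→ m18, —b→ m21, —d→ m17, —d→ m21
  m15 = (0 + 0 + (0 + 0)) | (0 | 0 | 0) has moves ·
  m16 = 0 | 0 | b.0 | (0 | 0 | 0) has moves —b→ m22
  m17 = 0 | 0 | 0 | (b.(0 | 0) | 0) has moves —b→ m22
  m18 = 0 | 0 | 0 | (0 | 0 | (a.0 + d.0)) has moves —a→ m22, —d→ m22
  m19 = (0 + 0 + (0 + 0)) | 0 has moves ·
  m20 = 0 | 0 | b.0 | 0 has moves —b→ m23
  m21 = 0 | 0 | 0 | c.0 has moves —c→ m23
  m22 = 0 | 0 | 0 | (0 | 0 | 0) has moves ·
  m23 = 0 | 0 | 0 | 0 has moves ·
Reachable graph of Q (24 states):
  n0 = (d.(0 + 0 + (0 + 0)) + d.(0 | 0 | b.0)) | (b.(0 | 0) | (c.0 + d.0) + (d.c.0 + b.c.0)) has moves —b→ n1, —b→ n2, —c→ n3, —d→ n2, —d→ n3, —d→ n4, —d→ n5
  n1 = (d.(0 + 0 + (0 + 0)) + d.(0 | 0 | b.0)) | (0 | 0 | (c.0 + d.0)) has moves —c→ n6, —d→ n6, —d→ n7, —d→ n8
  n2 = (d.(0 + 0 + (0 + 0)) + d.(0 | 0 | b.0)) | c.0 has moves —c→ n9, —d→ n10, —d→ n11
  n3 = (d.(0 + 0 + (0 + 0)) + d.(0 | 0 | b.0)) | (b.(0 | 0) | 0) has moves —b→ n6, —d→ n12, —d→ n13
  n4 = (0 + 0 + (0 + 0)) | (b.(0 | 0) | (c.0 + d.0) + (d.c.0 + b.c.0)) has moves —b→ n10, —b→ n7, —c→ n12, —d→ n10, —d→ n12
  n5 = 0 | 0 | b.0 | (b.(0 | 0) | (c.0 + d.0) + (d.c.0 + b.c.0)) has moves —b→ n11, —b→ n14, —b→ n8, —c→ n13, —d→ n11, —d→ n13
  n6 = (d.(0 + 0 + (0 + 0)) + d.(0 | 0 | b.0)) | (0 | 0 | 0) has moves —d→ n15, —d→ n16
  n7 = (0 + 0 + (0 + 0)) | (0 | 0 | (c.0 + d.0)) has moves —c→ n15, —d→ n15
  n8 = 0 | 0 | b.0 | (0 | 0 | (c.0 + d.0)) has moves —b→ n17, —c→ n16, —d→ n16
  n9 = (d.(0 + 0 + (0 + 0)) + d.(0 | 0 | b.0)) | 0 has moves —d→ n18, —d→ n19
  n10 = (0 + 0 + (0 + 0)) | c.0 has moves —c→ n18
  n11 = 0 | 0 | b.0 | c.0 has moves —b→ n20, —c→ n19
  n12 = (0 + 0 + (0 + 0)) | (b.(0 | 0) | 0) has moves —b→ n15
  n13 = 0 | 0 | b.0 | (b.(0 | 0) | 0) has moves —b→ n16, —b→ n21
  n14 = 0 | 0 | 0 | (b.(0 | 0) | (c.0 + d.0) + (d.c.0 + b.c.0)) has moves —b→ n17, —b→ n20, —c→ n21, —d→ n20, —d→ n21
  n15 = (0 + 0 + (0 + 0)) | (0 | 0 | 0) has moves ·
  n16 = 0 | 0 | b.0 | (0 | 0 | 0) has moves —b→ n22
  n17 = 0 | 0 | 0 | (0 | 0 | (c.0 + d.0)) has moves —c→ n22, —d→ n22
  n18 = (0 + 0 + (0 + 0)) | 0 has moves ·
  n19 = 0 | 0 | b.0 | 0 has moves —b→ n23
  n20 = 0 | 0 | 0 | c.0 has moves —c→ n23
  n21 = 0 | 0 | 0 | (b.(0 | 0) | 0) has moves —b→ n22
  n22 = 0 | 0 | 0 | (0 | 0 | 0) has moves ·
  n23 = 0 | 0 | 0 | 0 has moves ·
Trace ⟨a⟩ through P, begin at {m0}:
  step 1 (a): {m1}
  — P admits the full trace.
Trace ⟨a⟩ through Q, begin at {n0}:
  step 1 (a): ∅ (Q stuck)

a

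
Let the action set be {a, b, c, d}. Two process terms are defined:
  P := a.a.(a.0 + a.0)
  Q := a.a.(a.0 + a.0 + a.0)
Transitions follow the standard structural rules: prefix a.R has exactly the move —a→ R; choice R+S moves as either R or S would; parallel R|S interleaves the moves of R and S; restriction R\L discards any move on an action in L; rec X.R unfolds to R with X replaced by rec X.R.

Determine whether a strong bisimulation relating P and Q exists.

bisimilar

P's transition system — 4 states:
  p0 = a.a.(a.0 + a.0) | ··a··> p1
  p1 = a.(a.0 + a.0) | ··a··> p2
  p2 = a.0 + a.0 | ··a··> p3
  p3 = 0 | ·
Q's transition system — 4 states:
  q0 = a.a.(a.0 + a.0 + a.0) | ··a··> q1
  q1 = a.(a.0 + a.0 + a.0) | ··a··> q2
  q2 = a.0 + a.0 + a.0 | ··a··> q3
  q3 = 0 | ·
Bisimilarity quotient blocks:
  B0 = {p0, q0}
  B1 = {p1, q1}
  B2 = {p2, q2}
  B3 = {p3, q3}
p0 ∈ B0, q0 ∈ B0 → same block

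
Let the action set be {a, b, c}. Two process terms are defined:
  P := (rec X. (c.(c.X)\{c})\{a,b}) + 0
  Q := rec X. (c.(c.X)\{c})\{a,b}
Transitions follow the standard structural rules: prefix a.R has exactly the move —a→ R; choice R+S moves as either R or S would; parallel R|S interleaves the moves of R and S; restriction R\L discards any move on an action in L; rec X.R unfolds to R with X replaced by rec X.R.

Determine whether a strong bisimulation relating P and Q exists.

YES

P's transition system — 2 states:
  p0 = (rec X. (c.(c.X)\{c})\{a,b}) + 0 | --c--▸ p1
  p1 = (c.(rec X. (c.(c.X)\{c})\{a,b}))\{c}\{a,b} | (no moves)
Q's transition system — 2 states:
  q0 = rec X. (c.(c.X)\{c})\{a,b} | --c--▸ q1
  q1 = (c.(rec X. (c.(c.X)\{c})\{a,b}))\{c}\{a,b} | (no moves)
Bisimilarity quotient blocks:
  B0 = {p0, q0}
  B1 = {p1, q1}
p0 ∈ B0, q0 ∈ B0 → same block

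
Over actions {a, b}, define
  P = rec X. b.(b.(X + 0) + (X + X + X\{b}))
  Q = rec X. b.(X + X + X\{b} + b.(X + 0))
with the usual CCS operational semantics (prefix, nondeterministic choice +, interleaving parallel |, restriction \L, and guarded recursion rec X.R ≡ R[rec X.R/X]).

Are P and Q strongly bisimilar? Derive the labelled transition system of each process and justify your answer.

P ~ Q

P's transition system — 3 states:
  m0 = rec X. b.(b.(X + 0) + (X + X + X\{b})) :: ··b··> m1
  m1 = b.((rec X. b.(b.(X + 0) + (X + X + X\{b}))) + 0) + ((rec X. b.(b.(X + 0) + (X + X + X\{b}))) + (rec X. b.(b.(X + 0) + (X + X + X\{b}))) + (rec X. b.(b.(X + 0) + (X + X + X\{b})))\{b}) :: ··b··> m1, ··b··> m2
  m2 = (rec X. b.(b.(X + 0) + (X + X + X\{b}))) + 0 :: ··b··> m1
Q's transition system — 3 states:
  n0 = rec X. b.(X + X + X\{b} + b.(X + 0)) :: ··b··> n1
  n1 = (rec X. b.(X + X + X\{b} + b.(X + 0))) + (rec X. b.(X + X + X\{b} + b.(X + 0))) + (rec X. b.(X + X + X\{b} + b.(X + 0)))\{b} + b.((rec X. b.(X + X + X\{b} + b.(X + 0))) + 0) :: ··b··> n1, ··b··> n2
  n2 = (rec X. b.(X + X + X\{b} + b.(X + 0))) + 0 :: ··b··> n1
Coarsest stable partition (strong bisimilarity classes):
  B0 = {m0, m1, m2, n0, n1, n2}
m0 ∈ B0, n0 ∈ B0 → same block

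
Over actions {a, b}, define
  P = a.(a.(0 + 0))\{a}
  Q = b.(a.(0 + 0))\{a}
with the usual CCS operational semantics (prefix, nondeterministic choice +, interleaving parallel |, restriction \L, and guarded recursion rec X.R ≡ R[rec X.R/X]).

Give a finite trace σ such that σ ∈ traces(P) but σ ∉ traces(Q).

LTS(P): 2 reachable states
  u0 = a.(a.(0 + 0))\{a} ⊢ =a=> u1
  u1 = (a.(0 + 0))\{a} ⊢ ∅
LTS(Q): 2 reachable states
  v0 = b.(a.(0 + 0))\{a} ⊢ =b=> v1
  v1 = (a.(0 + 0))\{a} ⊢ ∅
Run σ = ⟨a⟩ on P: start {u0}
  [1] a ⇒ {u1}
  — P admits the full trace.
Run σ = ⟨a⟩ on Q: start {v0}
  [1] a ⇒ ∅  — Q cannot continue

a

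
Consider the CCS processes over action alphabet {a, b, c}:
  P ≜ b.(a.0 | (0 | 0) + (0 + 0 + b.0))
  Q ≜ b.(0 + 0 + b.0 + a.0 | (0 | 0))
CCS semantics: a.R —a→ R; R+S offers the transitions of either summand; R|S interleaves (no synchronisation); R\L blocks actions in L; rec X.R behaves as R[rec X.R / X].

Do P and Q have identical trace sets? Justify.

LTS(P): 4 reachable states
  m0 = b.(a.0 | (0 | 0) + (0 + 0 + b.0)) has moves —b→ m1
  m1 = a.0 | (0 | 0) + (0 + 0 + b.0) has moves —a→ m2, —b→ m3
  m2 = 0 | (0 | 0) has moves stopped
  m3 = 0 has moves stopped
LTS(Q): 4 reachable states
  n0 = b.(0 + 0 + b.0 + a.0 | (0 | 0)) has moves —b→ n1
  n1 = 0 + 0 + b.0 + a.0 | (0 | 0) has moves —a→ n2, —b→ n3
  n2 = 0 | (0 | 0) has moves stopped
  n3 = 0 has moves stopped
Partition-refinement fixed point:
  B0 = {m0, n0}
  B1 = {m1, n1}
  B2 = {m2, m3, n2, n3}
m0 ∈ B0, n0 ∈ B0 → same block
Bisimilar ⇒ trace-equivalent.

YES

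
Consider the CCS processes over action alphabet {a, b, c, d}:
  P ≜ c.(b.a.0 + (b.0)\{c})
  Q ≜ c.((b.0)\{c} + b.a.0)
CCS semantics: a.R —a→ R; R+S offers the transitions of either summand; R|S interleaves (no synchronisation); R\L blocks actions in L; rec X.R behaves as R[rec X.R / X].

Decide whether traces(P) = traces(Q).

Reachable graph of P (5 states):
  u0 = c.(b.a.0 + (b.0)\{c}) ⊢ ··c··> u1
  u1 = b.a.0 + (b.0)\{c} ⊢ ··b··> u2, ··b··> u3
  u2 = 0\{c} ⊢ stopped
  u3 = a.0 ⊢ ··a··> u4
  u4 = 0 ⊢ stopped
Reachable graph of Q (5 states):
  v0 = c.((b.0)\{c} + b.a.0) ⊢ ··c··> v1
  v1 = (b.0)\{c} + b.a.0 ⊢ ··b··> v2, ··b··> v3
  v2 = 0\{c} ⊢ stopped
  v3 = a.0 ⊢ ··a··> v4
  v4 = 0 ⊢ stopped
Partition-refinement fixed point:
  B0 = {u0, v0}
  B1 = {u1, v1}
  B2 = {u3, v3}
  B3 = {u2, u4, v2, v4}
u0 ∈ B0, v0 ∈ B0 → same block
Bisimilar ⇒ trace-equivalent.

YES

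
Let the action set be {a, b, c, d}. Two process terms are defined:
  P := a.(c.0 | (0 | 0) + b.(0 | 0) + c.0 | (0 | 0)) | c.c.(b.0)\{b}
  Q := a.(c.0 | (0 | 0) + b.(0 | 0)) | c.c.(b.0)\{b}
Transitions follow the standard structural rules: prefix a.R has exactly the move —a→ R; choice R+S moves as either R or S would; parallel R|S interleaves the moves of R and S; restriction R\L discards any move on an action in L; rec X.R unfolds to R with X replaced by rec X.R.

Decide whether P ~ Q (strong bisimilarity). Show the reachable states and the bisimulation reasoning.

LTS(P): 12 reachable states
  m0 = a.(c.0 | (0 | 0) + b.(0 | 0) + c.0 | (0 | 0)) | c.c.(b.0)\{b} → -a-> m1, -c-> m2
  m1 = (c.0 | (0 | 0) + b.(0 | 0) + c.0 | (0 | 0)) | c.c.(b.0)\{b} → -b-> m3, -c-> m4, -c-> m5
  m2 = a.(c.0 | (0 | 0) + b.(0 | 0) + c.0 | (0 | 0)) | c.(b.0)\{b} → -a-> m4, -c-> m6
  m3 = 0 | 0 | c.c.(b.0)\{b} → -c-> m7
  m4 = (c.0 | (0 | 0) + b.(0 | 0) + c.0 | (0 | 0)) | c.(b.0)\{b} → -b-> m7, -c-> m8, -c-> m9
  m5 = 0 | (0 | 0) | c.c.(b.0)\{b} → -c-> m9
  m6 = a.(c.0 | (0 | 0) + b.(0 | 0) + c.0 | (0 | 0)) | (b.0)\{b} → -a-> m8
  m7 = 0 | 0 | c.(b.0)\{b} → -c-> m10
  m8 = (c.0 | (0 | 0) + b.(0 | 0) + c.0 | (0 | 0)) | (b.0)\{b} → -b-> m10, -c-> m11
  m9 = 0 | (0 | 0) | c.(b.0)\{b} → -c-> m11
  m10 = 0 | 0 | (b.0)\{b} → ∅
  m11 = 0 | (0 | 0) | (b.0)\{b} → ∅
LTS(Q): 12 reachable states
  n0 = a.(c.0 | (0 | 0) + b.(0 | 0)) | c.c.(b.0)\{b} → -a-> n1, -c-> n2
  n1 = (c.0 | (0 | 0) + b.(0 | 0)) | c.c.(b.0)\{b} → -b-> n3, -c-> n4, -c-> n5
  n2 = a.(c.0 | (0 | 0) + b.(0 | 0)) | c.(b.0)\{b} → -a-> n4, -c-> n6
  n3 = 0 | 0 | c.c.(b.0)\{b} → -c-> n7
  n4 = (c.0 | (0 | 0) + b.(0 | 0)) | c.(b.0)\{b} → -b-> n7, -c-> n8, -c-> n9
  n5 = 0 | (0 | 0) | c.c.(b.0)\{b} → -c-> n9
  n6 = a.(c.0 | (0 | 0) + b.(0 | 0)) | (b.0)\{b} → -a-> n8
  n7 = 0 | 0 | c.(b.0)\{b} → -c-> n10
  n8 = (c.0 | (0 | 0) + b.(0 | 0)) | (b.0)\{b} → -b-> n10, -c-> n11
  n9 = 0 | (0 | 0) | c.(b.0)\{b} → -c-> n11
  n10 = 0 | 0 | (b.0)\{b} → ∅
  n11 = 0 | (0 | 0) | (b.0)\{b} → ∅
Coarsest stable partition (strong bisimilarity classes):
  B0 = {m0, n0}
  B1 = {m1, n1}
  B2 = {m3, m5, n3, n5}
  B3 = {m7, m9, n7, n9}
  B4 = {m10, m11, n10, n11}
  B5 = {m4, n4}
  B6 = {m8, n8}
  B7 = {m2, n2}
  B8 = {m6, n6}
m0 ∈ B0, n0 ∈ B0 → same block

YES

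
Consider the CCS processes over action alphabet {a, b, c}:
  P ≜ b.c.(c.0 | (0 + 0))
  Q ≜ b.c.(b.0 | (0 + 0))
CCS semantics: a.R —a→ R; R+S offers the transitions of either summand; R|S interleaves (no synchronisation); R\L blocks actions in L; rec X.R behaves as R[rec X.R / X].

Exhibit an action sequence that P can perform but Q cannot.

P's transition system — 4 states:
  u0 = b.c.(c.0 | (0 + 0)) :: ··b··> u1
  u1 = c.(c.0 | (0 + 0)) :: ··c··> u2
  u2 = c.0 | (0 + 0) :: ··c··> u3
  u3 = 0 | (0 + 0) :: deadlocked
Q's transition system — 4 states:
  v0 = b.c.(b.0 | (0 + 0)) :: ··b··> v1
  v1 = c.(b.0 | (0 + 0)) :: ··c··> v2
  v2 = b.0 | (0 + 0) :: ··b··> v3
  v3 = 0 | (0 + 0) :: deadlocked
Run σ = ⟨bcc⟩ on P: start {u0}
  [1] b ⇒ {u1}
  [2] c ⇒ {u2}
  [3] c ⇒ {u3}
  ✓ P
Run σ = ⟨bcc⟩ on Q: start {v0}
  [1] b ⇒ {v1}
  [2] c ⇒ {v2}
  [3] c ⇒ ∅  — Q cannot continue

bcc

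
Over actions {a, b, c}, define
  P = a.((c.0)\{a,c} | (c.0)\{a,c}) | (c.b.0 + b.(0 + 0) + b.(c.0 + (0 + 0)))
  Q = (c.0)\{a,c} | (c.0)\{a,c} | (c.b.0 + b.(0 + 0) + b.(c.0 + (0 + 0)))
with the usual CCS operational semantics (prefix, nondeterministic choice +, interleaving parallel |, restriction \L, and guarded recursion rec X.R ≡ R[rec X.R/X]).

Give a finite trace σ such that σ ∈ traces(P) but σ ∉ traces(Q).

P's transition system — 10 states:
  s0 = a.((c.0)\{a,c} | (c.0)\{a,c}) | (c.b.0 + b.(0 + 0) + b.(c.0 + (0 + 0))) has moves ··a··> s1, ··b··> s2, ··b··> s3, ··c··> s4
  s1 = (c.0)\{a,c} | (c.0)\{a,c} | (c.b.0 + b.(0 + 0) + b.(c.0 + (0 + 0))) has moves ··b··> s5, ··b··> s6, ··c··> s7
  s2 = a.((c.0)\{a,c} | (c.0)\{a,c}) | (0 + 0) has moves ··a··> s5
  s3 = a.((c.0)\{a,c} | (c.0)\{a,c}) | (c.0 + (0 + 0)) has moves ··a··> s6, ··c··> s8
  s4 = a.((c.0)\{a,c} | (c.0)\{a,c}) | b.0 has moves ··a··> s7, ··b··> s8
  s5 = (c.0)\{a,c} | (c.0)\{a,c} | (0 + 0) has moves deadlocked
  s6 = (c.0)\{a,c} | (c.0)\{a,c} | (c.0 + (0 + 0)) has moves ··c··> s9
  s7 = (c.0)\{a,c} | (c.0)\{a,c} | b.0 has moves ··b··> s9
  s8 = a.((c.0)\{a,c} | (c.0)\{a,c}) | 0 has moves ··a··> s9
  s9 = (c.0)\{a,c} | (c.0)\{a,c} | 0 has moves deadlocked
Q's transition system — 5 states:
  t0 = (c.0)\{a,c} | (c.0)\{a,c} | (c.b.0 + b.(0 + 0) + b.(c.0 + (0 + 0))) has moves ··b··> t1, ··b··> t2, ··c··> t3
  t1 = (c.0)\{a,c} | (c.0)\{a,c} | (0 + 0) has moves deadlocked
  t2 = (c.0)\{a,c} | (c.0)\{a,c} | (c.0 + (0 + 0)) has moves ··c··> t4
  t3 = (c.0)\{a,c} | (c.0)\{a,c} | b.0 has moves ··b··> t4
  t4 = (c.0)\{a,c} | (c.0)\{a,c} | 0 has moves deadlocked
Executing a from P (initial set {s0}):
  [1] a ⇒ {s1}
  P completes σ.
Executing a from Q (initial set {t0}):
  [1] a ⇒ ∅ (Q stuck)

a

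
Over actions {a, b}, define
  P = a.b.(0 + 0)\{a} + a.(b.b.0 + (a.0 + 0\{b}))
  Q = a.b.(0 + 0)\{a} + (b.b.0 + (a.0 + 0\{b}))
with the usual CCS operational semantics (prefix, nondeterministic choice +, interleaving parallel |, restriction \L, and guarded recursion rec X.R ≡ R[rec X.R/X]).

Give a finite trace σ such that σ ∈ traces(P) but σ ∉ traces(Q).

Reachable graph of P (6 states):
  u0 = a.b.(0 + 0)\{a} + a.(b.b.0 + (a.0 + 0\{b})) | —a→ u1, —a→ u2
  u1 = b.(0 + 0)\{a} | —b→ u3
  u2 = b.b.0 + (a.0 + 0\{b}) | —a→ u4, —b→ u5
  u3 = (0 + 0)\{a} | ·
  u4 = 0 | ·
  u5 = b.0 | —b→ u4
Reachable graph of Q (5 states):
  v0 = a.b.(0 + 0)\{a} + (b.b.0 + (a.0 + 0\{b})) | —a→ v1, —a→ v2, —b→ v3
  v1 = 0 | ·
  v2 = b.(0 + 0)\{a} | —b→ v4
  v3 = b.0 | —b→ v1
  v4 = (0 + 0)\{a} | ·
Trace ⟨aa⟩ through P, begin at {u0}:
  after a @ step 1: {u1, u2}
  after a @ step 2: {u4}
  ✓ P
Trace ⟨aa⟩ through Q, begin at {v0}:
  after a @ step 1: {v1, v2}
  after a @ step 2: no successor for Q

aa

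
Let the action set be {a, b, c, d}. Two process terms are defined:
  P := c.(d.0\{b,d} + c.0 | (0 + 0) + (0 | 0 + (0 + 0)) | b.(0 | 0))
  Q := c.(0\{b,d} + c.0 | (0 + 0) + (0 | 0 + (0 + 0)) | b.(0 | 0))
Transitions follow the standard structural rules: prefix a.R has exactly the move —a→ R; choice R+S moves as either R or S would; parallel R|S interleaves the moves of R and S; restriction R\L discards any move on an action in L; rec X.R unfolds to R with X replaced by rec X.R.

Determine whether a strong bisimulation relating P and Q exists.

NO

LTS(P): 5 reachable states
  s0 = c.(d.0\{b,d} + c.0 | (0 + 0) + (0 | 0 + (0 + 0)) | b.(0 | 0)) → —c→ s1
  s1 = d.0\{b,d} + c.0 | (0 + 0) + (0 | 0 + (0 + 0)) | b.(0 | 0) → —b→ s2, —c→ s3, —d→ s4
  s2 = (0 | 0 + (0 + 0)) | (0 | 0) → (no moves)
  s3 = 0 | (0 + 0) → (no moves)
  s4 = 0\{b,d} → (no moves)
LTS(Q): 4 reachable states
  t0 = c.(0\{b,d} + c.0 | (0 + 0) + (0 | 0 + (0 + 0)) | b.(0 | 0)) → —c→ t1
  t1 = 0\{b,d} + c.0 | (0 + 0) + (0 | 0 + (0 + 0)) | b.(0 | 0) → —b→ t2, —c→ t3
  t2 = (0 | 0 + (0 + 0)) | (0 | 0) → (no moves)
  t3 = 0 | (0 + 0) → (no moves)
Bisimilarity quotient blocks:
  B0 = {s0}
  B1 = {s1}
  B2 = {s2, s3, s4, t2, t3}
  B3 = {t0}
  B4 = {t1}
s0 ∈ B0, t0 ∈ B3 → different blocks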